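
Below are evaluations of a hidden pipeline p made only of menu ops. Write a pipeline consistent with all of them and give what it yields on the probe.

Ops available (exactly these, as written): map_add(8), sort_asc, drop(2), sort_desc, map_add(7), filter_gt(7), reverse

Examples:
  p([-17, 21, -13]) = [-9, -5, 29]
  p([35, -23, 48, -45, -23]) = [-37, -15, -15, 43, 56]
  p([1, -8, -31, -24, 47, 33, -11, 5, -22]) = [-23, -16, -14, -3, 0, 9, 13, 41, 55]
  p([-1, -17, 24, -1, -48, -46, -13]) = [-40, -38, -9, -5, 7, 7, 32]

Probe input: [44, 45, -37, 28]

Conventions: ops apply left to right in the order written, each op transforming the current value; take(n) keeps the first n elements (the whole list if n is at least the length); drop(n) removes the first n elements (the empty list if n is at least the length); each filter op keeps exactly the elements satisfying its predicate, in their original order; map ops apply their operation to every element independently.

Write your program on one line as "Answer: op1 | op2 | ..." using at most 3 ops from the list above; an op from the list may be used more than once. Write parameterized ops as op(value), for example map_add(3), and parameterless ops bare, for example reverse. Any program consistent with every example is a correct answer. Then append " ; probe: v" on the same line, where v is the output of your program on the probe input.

sort_desc | reverse | map_add(8) ; probe: [-29, 36, 52, 53]

Check, running the answer program on each example:
  [-17, 21, -13] -> [21, -13, -17] -> [-17, -13, 21] -> [-9, -5, 29]
  [35, -23, 48, -45, -23] -> [48, 35, -23, -23, -45] -> [-45, -23, -23, 35, 48] -> [-37, -15, -15, 43, 56]
  [1, -8, -31, -24, 47, 33, -11, 5, -22] -> [47, 33, 5, 1, -8, -11, -22, -24, -31] -> [-31, -24, -22, -11, -8, 1, 5, 33, 47] -> [-23, -16, -14, -3, 0, 9, 13, 41, 55]
  [-1, -17, 24, -1, -48, -46, -13] -> [24, -1, -1, -13, -17, -46, -48] -> [-48, -46, -17, -13, -1, -1, 24] -> [-40, -38, -9, -5, 7, 7, 32]
  probe: [44, 45, -37, 28] -> [45, 44, 28, -37] -> [-37, 28, 44, 45] -> [-29, 36, 52, 53]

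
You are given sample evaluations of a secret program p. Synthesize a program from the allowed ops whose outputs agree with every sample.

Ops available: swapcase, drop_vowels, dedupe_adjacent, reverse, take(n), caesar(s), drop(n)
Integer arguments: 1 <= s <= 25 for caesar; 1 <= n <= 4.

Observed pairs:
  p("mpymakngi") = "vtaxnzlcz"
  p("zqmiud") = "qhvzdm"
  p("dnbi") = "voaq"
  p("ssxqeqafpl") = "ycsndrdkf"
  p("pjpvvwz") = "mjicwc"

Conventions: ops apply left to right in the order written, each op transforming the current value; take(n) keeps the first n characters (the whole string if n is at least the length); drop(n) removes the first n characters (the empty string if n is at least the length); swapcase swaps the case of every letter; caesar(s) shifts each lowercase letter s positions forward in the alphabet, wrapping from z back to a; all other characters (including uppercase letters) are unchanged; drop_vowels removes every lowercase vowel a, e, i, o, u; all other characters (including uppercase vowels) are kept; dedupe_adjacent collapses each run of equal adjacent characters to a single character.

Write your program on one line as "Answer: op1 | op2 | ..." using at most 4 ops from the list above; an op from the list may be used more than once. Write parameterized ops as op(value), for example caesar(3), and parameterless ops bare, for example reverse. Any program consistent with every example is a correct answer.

caesar(9) | dedupe_adjacent | reverse | caesar(4)

Check, running the answer program on each example:
  "mpymakngi" -> "vyhvjtwpr" -> "vyhvjtwpr" -> "rpwtjvhyv" -> "vtaxnzlcz"
  "zqmiud" -> "izvrdm" -> "izvrdm" -> "mdrvzi" -> "qhvzdm"
  "dnbi" -> "mwkr" -> "mwkr" -> "rkwm" -> "voaq"
  "ssxqeqafpl" -> "bbgznzjoyu" -> "bgznzjoyu" -> "uyojznzgb" -> "ycsndrdkf"
  "pjpvvwz" -> "ysyeefi" -> "ysyefi" -> "ifeysy" -> "mjicwc"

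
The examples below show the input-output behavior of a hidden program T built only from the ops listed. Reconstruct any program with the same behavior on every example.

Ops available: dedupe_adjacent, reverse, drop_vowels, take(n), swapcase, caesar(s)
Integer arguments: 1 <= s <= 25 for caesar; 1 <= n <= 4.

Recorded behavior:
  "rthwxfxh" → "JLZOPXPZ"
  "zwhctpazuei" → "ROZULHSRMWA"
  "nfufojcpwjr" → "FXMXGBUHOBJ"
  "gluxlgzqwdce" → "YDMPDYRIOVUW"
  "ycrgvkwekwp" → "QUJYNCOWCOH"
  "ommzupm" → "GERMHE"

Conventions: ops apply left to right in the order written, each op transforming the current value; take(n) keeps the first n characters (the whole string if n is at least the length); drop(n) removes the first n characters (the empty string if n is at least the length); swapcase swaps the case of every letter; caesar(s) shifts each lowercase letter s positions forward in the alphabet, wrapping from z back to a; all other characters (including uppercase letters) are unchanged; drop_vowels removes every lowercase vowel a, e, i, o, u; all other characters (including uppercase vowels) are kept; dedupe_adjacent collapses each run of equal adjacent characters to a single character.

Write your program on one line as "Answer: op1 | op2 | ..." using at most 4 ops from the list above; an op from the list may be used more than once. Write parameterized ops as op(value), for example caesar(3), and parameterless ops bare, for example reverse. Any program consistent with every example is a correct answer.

caesar(23) | caesar(21) | swapcase | dedupe_adjacent

Check, running the answer program on each example:
  "rthwxfxh" -> "oqetucue" -> "jlzopxpz" -> "JLZOPXPZ" -> "JLZOPXPZ"
  "zwhctpazuei" -> "wtezqmxwrbf" -> "rozulhsrmwa" -> "ROZULHSRMWA" -> "ROZULHSRMWA"
  "nfufojcpwjr" -> "kcrclgzmtgo" -> "fxmxgbuhobj" -> "FXMXGBUHOBJ" -> "FXMXGBUHOBJ"
  "gluxlgzqwdce" -> "diruidwntazb" -> "ydmpdyriovuw" -> "YDMPDYRIOVUW" -> "YDMPDYRIOVUW"
  "ycrgvkwekwp" -> "vzodshtbhtm" -> "qujyncowcoh" -> "QUJYNCOWCOH" -> "QUJYNCOWCOH"
  "ommzupm" -> "ljjwrmj" -> "geermhe" -> "GEERMHE" -> "GERMHE"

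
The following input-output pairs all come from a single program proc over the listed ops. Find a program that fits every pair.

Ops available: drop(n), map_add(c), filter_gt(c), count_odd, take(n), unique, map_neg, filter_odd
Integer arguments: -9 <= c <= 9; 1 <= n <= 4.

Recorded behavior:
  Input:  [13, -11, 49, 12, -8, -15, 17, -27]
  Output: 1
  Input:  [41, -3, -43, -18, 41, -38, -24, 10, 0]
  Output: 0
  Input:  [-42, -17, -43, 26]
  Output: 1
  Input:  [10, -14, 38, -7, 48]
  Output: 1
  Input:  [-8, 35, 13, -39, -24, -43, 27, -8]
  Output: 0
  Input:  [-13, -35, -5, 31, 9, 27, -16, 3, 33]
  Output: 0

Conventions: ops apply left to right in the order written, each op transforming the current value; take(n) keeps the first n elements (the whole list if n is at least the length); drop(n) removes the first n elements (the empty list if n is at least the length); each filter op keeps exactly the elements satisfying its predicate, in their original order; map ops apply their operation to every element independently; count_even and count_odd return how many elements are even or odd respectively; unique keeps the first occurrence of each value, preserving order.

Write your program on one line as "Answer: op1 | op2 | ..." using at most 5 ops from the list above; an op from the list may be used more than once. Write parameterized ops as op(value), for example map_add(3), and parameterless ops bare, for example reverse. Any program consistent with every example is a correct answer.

drop(1) | take(3) | filter_gt(5) | map_add(-3) | count_odd

Check, running the answer program on each example:
  [13, -11, 49, 12, -8, -15, 17, -27] -> [-11, 49, 12, -8, -15, 17, -27] -> [-11, 49, 12] -> [49, 12] -> [46, 9] -> 1
  [41, -3, -43, -18, 41, -38, -24, 10, 0] -> [-3, -43, -18, 41, -38, -24, 10, 0] -> [-3, -43, -18] -> [] -> [] -> 0
  [-42, -17, -43, 26] -> [-17, -43, 26] -> [-17, -43, 26] -> [26] -> [23] -> 1
  [10, -14, 38, -7, 48] -> [-14, 38, -7, 48] -> [-14, 38, -7] -> [38] -> [35] -> 1
  [-8, 35, 13, -39, -24, -43, 27, -8] -> [35, 13, -39, -24, -43, 27, -8] -> [35, 13, -39] -> [35, 13] -> [32, 10] -> 0
  [-13, -35, -5, 31, 9, 27, -16, 3, 33] -> [-35, -5, 31, 9, 27, -16, 3, 33] -> [-35, -5, 31] -> [31] -> [28] -> 0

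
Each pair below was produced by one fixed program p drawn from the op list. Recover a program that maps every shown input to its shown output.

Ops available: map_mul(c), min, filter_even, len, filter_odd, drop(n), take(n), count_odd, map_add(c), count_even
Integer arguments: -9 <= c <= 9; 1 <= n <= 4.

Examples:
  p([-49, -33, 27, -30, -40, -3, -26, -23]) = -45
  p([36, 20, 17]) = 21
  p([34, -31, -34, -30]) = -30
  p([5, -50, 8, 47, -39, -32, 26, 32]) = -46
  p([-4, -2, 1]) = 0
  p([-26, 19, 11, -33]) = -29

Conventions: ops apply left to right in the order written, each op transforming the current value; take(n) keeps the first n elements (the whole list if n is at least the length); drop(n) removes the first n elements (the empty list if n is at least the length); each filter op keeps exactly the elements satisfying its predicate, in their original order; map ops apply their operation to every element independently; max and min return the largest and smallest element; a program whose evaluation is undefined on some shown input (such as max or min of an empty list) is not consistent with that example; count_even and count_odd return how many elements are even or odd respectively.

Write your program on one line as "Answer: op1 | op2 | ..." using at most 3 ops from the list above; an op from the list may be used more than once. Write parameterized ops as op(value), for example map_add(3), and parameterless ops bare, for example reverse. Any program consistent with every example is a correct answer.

take(4) | map_add(4) | min

Check, running the answer program on each example:
  [-49, -33, 27, -30, -40, -3, -26, -23] -> [-49, -33, 27, -30] -> [-45, -29, 31, -26] -> -45
  [36, 20, 17] -> [36, 20, 17] -> [40, 24, 21] -> 21
  [34, -31, -34, -30] -> [34, -31, -34, -30] -> [38, -27, -30, -26] -> -30
  [5, -50, 8, 47, -39, -32, 26, 32] -> [5, -50, 8, 47] -> [9, -46, 12, 51] -> -46
  [-4, -2, 1] -> [-4, -2, 1] -> [0, 2, 5] -> 0
  [-26, 19, 11, -33] -> [-26, 19, 11, -33] -> [-22, 23, 15, -29] -> -29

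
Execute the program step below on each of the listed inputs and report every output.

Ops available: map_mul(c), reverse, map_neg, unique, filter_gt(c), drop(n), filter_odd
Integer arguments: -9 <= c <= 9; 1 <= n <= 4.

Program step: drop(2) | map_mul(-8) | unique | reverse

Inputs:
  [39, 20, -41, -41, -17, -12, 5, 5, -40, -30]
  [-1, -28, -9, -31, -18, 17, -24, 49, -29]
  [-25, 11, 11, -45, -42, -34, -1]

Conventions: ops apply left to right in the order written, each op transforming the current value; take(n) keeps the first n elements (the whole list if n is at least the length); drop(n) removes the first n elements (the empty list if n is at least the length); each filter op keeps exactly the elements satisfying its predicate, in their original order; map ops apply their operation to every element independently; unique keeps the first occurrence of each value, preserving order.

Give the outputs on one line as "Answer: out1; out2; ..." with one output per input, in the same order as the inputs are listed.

[240, 320, -40, 96, 136, 328]; [232, -392, 192, -136, 144, 248, 72]; [8, 272, 336, 360, -88]

Execution, op by op:
  [39, 20, -41, -41, -17, -12, 5, 5, -40, -30] -> [-41, -41, -17, -12, 5, 5, -40, -30] -> [328, 328, 136, 96, -40, -40, 320, 240] -> [328, 136, 96, -40, 320, 240] -> [240, 320, -40, 96, 136, 328]
  [-1, -28, -9, -31, -18, 17, -24, 49, -29] -> [-9, -31, -18, 17, -24, 49, -29] -> [72, 248, 144, -136, 192, -392, 232] -> [72, 248, 144, -136, 192, -392, 232] -> [232, -392, 192, -136, 144, 248, 72]
  [-25, 11, 11, -45, -42, -34, -1] -> [11, -45, -42, -34, -1] -> [-88, 360, 336, 272, 8] -> [-88, 360, 336, 272, 8] -> [8, 272, 336, 360, -88]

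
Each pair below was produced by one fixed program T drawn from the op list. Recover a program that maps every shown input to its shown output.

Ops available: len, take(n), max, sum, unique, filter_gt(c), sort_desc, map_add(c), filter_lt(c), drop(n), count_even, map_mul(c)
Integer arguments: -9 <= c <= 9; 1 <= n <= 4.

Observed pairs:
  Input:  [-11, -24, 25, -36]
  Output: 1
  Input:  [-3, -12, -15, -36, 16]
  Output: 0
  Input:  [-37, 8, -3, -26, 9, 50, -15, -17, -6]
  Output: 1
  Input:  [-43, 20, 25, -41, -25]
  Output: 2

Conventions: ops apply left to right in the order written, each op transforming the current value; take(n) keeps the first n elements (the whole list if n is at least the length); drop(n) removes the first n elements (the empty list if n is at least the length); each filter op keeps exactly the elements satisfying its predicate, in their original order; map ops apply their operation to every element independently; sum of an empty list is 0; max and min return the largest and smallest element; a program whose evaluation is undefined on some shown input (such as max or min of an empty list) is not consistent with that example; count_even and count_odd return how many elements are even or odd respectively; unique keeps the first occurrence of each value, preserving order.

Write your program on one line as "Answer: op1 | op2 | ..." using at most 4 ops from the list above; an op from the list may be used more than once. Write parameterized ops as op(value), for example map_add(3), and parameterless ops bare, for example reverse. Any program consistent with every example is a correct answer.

map_mul(-7) | take(3) | filter_lt(-2) | len

Check, running the answer program on each example:
  [-11, -24, 25, -36] -> [77, 168, -175, 252] -> [77, 168, -175] -> [-175] -> 1
  [-3, -12, -15, -36, 16] -> [21, 84, 105, 252, -112] -> [21, 84, 105] -> [] -> 0
  [-37, 8, -3, -26, 9, 50, -15, -17, -6] -> [259, -56, 21, 182, -63, -350, 105, 119, 42] -> [259, -56, 21] -> [-56] -> 1
  [-43, 20, 25, -41, -25] -> [301, -140, -175, 287, 175] -> [301, -140, -175] -> [-140, -175] -> 2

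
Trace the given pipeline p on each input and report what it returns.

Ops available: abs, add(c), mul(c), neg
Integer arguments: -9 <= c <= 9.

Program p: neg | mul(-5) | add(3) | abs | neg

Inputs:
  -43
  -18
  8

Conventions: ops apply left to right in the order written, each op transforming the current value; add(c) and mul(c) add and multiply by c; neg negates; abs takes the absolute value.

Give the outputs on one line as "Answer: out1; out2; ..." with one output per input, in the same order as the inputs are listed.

Execution, op by op:
  -43 -> 43 -> -215 -> -212 -> 212 -> -212
  -18 -> 18 -> -90 -> -87 -> 87 -> -87
  8 -> -8 -> 40 -> 43 -> 43 -> -43

-212; -87; -43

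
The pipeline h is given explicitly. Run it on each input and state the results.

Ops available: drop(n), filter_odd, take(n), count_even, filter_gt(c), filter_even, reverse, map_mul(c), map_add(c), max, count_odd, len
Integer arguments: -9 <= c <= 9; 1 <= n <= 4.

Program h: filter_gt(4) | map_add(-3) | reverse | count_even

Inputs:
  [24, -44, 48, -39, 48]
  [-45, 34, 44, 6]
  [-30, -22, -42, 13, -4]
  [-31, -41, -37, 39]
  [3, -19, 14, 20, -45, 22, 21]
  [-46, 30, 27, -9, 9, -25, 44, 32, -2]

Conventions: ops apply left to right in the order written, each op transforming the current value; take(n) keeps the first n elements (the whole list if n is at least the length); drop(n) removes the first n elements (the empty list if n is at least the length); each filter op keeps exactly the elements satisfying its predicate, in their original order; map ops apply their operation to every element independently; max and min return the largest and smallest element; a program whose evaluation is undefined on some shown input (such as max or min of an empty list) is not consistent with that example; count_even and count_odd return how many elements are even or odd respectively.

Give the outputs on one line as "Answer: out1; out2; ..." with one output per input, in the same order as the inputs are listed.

Execution, op by op:
  [24, -44, 48, -39, 48] -> [24, 48, 48] -> [21, 45, 45] -> [45, 45, 21] -> 0
  [-45, 34, 44, 6] -> [34, 44, 6] -> [31, 41, 3] -> [3, 41, 31] -> 0
  [-30, -22, -42, 13, -4] -> [13] -> [10] -> [10] -> 1
  [-31, -41, -37, 39] -> [39] -> [36] -> [36] -> 1
  [3, -19, 14, 20, -45, 22, 21] -> [14, 20, 22, 21] -> [11, 17, 19, 18] -> [18, 19, 17, 11] -> 1
  [-46, 30, 27, -9, 9, -25, 44, 32, -2] -> [30, 27, 9, 44, 32] -> [27, 24, 6, 41, 29] -> [29, 41, 6, 24, 27] -> 2

0; 0; 1; 1; 1; 2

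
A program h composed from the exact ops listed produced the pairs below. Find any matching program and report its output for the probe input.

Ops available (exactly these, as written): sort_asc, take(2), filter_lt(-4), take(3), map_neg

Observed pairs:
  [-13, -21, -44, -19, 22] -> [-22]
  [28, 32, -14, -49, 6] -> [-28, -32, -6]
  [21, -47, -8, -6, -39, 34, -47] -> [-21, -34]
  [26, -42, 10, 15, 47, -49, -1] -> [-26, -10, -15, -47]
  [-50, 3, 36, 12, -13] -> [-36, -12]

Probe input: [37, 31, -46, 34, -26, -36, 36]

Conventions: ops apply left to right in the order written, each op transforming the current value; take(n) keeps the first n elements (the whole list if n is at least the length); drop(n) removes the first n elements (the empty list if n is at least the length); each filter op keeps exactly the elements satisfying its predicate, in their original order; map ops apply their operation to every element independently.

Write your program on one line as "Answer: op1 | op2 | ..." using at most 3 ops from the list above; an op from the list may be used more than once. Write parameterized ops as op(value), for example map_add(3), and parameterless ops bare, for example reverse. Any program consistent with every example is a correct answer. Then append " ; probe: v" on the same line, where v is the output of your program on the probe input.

map_neg | filter_lt(-4) ; probe: [-37, -31, -34, -36]

Check, running the answer program on each example:
  [-13, -21, -44, -19, 22] -> [13, 21, 44, 19, -22] -> [-22]
  [28, 32, -14, -49, 6] -> [-28, -32, 14, 49, -6] -> [-28, -32, -6]
  [21, -47, -8, -6, -39, 34, -47] -> [-21, 47, 8, 6, 39, -34, 47] -> [-21, -34]
  [26, -42, 10, 15, 47, -49, -1] -> [-26, 42, -10, -15, -47, 49, 1] -> [-26, -10, -15, -47]
  [-50, 3, 36, 12, -13] -> [50, -3, -36, -12, 13] -> [-36, -12]
  probe: [37, 31, -46, 34, -26, -36, 36] -> [-37, -31, 46, -34, 26, 36, -36] -> [-37, -31, -34, -36]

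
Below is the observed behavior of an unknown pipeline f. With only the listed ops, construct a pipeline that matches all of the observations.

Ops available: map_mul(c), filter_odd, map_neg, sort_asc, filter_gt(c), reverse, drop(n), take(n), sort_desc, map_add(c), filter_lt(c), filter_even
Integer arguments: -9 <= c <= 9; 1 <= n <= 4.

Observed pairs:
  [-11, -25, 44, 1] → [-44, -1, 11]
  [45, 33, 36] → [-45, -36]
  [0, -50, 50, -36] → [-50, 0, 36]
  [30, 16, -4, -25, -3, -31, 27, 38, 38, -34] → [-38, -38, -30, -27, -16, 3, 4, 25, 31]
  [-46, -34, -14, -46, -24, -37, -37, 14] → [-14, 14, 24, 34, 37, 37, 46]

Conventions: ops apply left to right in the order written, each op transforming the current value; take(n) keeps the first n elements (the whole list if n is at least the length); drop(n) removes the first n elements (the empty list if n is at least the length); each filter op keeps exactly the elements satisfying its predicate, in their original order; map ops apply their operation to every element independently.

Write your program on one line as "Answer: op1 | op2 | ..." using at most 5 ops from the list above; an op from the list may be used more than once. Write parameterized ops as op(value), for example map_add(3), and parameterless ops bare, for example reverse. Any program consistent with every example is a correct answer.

sort_asc | map_neg | drop(1) | sort_asc

Check, running the answer program on each example:
  [-11, -25, 44, 1] -> [-25, -11, 1, 44] -> [25, 11, -1, -44] -> [11, -1, -44] -> [-44, -1, 11]
  [45, 33, 36] -> [33, 36, 45] -> [-33, -36, -45] -> [-36, -45] -> [-45, -36]
  [0, -50, 50, -36] -> [-50, -36, 0, 50] -> [50, 36, 0, -50] -> [36, 0, -50] -> [-50, 0, 36]
  [30, 16, -4, -25, -3, -31, 27, 38, 38, -34] -> [-34, -31, -25, -4, -3, 16, 27, 30, 38, 38] -> [34, 31, 25, 4, 3, -16, -27, -30, -38, -38] -> [31, 25, 4, 3, -16, -27, -30, -38, -38] -> [-38, -38, -30, -27, -16, 3, 4, 25, 31]
  [-46, -34, -14, -46, -24, -37, -37, 14] -> [-46, -46, -37, -37, -34, -24, -14, 14] -> [46, 46, 37, 37, 34, 24, 14, -14] -> [46, 37, 37, 34, 24, 14, -14] -> [-14, 14, 24, 34, 37, 37, 46]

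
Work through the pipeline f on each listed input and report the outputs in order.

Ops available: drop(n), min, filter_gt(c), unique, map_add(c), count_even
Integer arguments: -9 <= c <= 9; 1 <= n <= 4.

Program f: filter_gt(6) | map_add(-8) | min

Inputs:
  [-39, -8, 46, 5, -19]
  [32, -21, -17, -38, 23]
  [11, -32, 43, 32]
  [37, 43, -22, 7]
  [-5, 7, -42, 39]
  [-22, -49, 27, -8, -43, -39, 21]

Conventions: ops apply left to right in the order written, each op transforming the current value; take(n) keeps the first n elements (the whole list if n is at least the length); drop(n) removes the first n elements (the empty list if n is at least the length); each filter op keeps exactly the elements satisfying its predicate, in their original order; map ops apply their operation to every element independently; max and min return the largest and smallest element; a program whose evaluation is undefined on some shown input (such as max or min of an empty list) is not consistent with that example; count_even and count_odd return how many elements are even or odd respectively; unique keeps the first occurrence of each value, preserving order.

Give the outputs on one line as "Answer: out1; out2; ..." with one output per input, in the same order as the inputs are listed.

38; 15; 3; -1; -1; 13

Execution, op by op:
  [-39, -8, 46, 5, -19] -> [46] -> [38] -> 38
  [32, -21, -17, -38, 23] -> [32, 23] -> [24, 15] -> 15
  [11, -32, 43, 32] -> [11, 43, 32] -> [3, 35, 24] -> 3
  [37, 43, -22, 7] -> [37, 43, 7] -> [29, 35, -1] -> -1
  [-5, 7, -42, 39] -> [7, 39] -> [-1, 31] -> -1
  [-22, -49, 27, -8, -43, -39, 21] -> [27, 21] -> [19, 13] -> 13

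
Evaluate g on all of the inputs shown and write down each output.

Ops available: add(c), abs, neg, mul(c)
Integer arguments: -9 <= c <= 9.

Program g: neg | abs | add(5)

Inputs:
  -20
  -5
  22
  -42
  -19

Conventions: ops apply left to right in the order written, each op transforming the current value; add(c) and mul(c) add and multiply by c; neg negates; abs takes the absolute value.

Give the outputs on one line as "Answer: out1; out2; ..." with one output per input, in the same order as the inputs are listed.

25; 10; 27; 47; 24

Execution, op by op:
  -20 -> 20 -> 20 -> 25
  -5 -> 5 -> 5 -> 10
  22 -> -22 -> 22 -> 27
  -42 -> 42 -> 42 -> 47
  -19 -> 19 -> 19 -> 24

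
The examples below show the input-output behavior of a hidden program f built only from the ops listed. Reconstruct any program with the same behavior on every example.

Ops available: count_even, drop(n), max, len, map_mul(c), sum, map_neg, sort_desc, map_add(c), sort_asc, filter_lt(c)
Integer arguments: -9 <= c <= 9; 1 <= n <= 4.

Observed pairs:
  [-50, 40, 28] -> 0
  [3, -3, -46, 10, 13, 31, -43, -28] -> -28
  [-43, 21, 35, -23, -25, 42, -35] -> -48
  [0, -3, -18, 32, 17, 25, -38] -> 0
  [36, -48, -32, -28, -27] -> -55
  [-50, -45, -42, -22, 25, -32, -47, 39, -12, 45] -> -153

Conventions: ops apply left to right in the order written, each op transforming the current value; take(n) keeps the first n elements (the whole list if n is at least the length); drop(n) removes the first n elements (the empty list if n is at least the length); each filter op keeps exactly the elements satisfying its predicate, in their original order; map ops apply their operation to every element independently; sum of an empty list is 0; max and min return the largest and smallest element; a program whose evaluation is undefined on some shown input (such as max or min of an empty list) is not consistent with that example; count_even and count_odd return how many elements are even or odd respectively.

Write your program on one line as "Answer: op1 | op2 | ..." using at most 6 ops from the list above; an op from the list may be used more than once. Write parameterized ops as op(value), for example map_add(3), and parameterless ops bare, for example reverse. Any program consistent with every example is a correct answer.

sort_desc | sort_asc | filter_lt(-3) | drop(2) | sum

Check, running the answer program on each example:
  [-50, 40, 28] -> [40, 28, -50] -> [-50, 28, 40] -> [-50] -> [] -> 0
  [3, -3, -46, 10, 13, 31, -43, -28] -> [31, 13, 10, 3, -3, -28, -43, -46] -> [-46, -43, -28, -3, 3, 10, 13, 31] -> [-46, -43, -28] -> [-28] -> -28
  [-43, 21, 35, -23, -25, 42, -35] -> [42, 35, 21, -23, -25, -35, -43] -> [-43, -35, -25, -23, 21, 35, 42] -> [-43, -35, -25, -23] -> [-25, -23] -> -48
  [0, -3, -18, 32, 17, 25, -38] -> [32, 25, 17, 0, -3, -18, -38] -> [-38, -18, -3, 0, 17, 25, 32] -> [-38, -18] -> [] -> 0
  [36, -48, -32, -28, -27] -> [36, -27, -28, -32, -48] -> [-48, -32, -28, -27, 36] -> [-48, -32, -28, -27] -> [-28, -27] -> -55
  [-50, -45, -42, -22, 25, -32, -47, 39, -12, 45] -> [45, 39, 25, -12, -22, -32, -42, -45, -47, -50] -> [-50, -47, -45, -42, -32, -22, -12, 25, 39, 45] -> [-50, -47, -45, -42, -32, -22, -12] -> [-45, -42, -32, -22, -12] -> -153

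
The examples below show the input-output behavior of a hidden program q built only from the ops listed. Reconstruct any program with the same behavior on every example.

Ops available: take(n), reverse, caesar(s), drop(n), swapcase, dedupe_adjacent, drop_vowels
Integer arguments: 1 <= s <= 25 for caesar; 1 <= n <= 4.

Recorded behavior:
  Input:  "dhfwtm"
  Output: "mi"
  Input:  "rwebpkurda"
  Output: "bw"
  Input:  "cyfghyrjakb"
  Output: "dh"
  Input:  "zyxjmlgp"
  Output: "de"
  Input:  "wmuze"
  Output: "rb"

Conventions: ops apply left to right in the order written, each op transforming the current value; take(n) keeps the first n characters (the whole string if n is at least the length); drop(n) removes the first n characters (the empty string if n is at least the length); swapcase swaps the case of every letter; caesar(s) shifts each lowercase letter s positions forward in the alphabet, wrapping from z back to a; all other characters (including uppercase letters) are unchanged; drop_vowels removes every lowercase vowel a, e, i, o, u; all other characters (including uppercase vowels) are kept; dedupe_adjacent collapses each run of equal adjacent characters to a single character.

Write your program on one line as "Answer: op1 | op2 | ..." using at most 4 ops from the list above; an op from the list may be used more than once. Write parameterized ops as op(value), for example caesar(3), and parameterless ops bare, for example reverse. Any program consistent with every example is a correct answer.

caesar(25) | take(2) | caesar(6) | reverse

Check, running the answer program on each example:
  "dhfwtm" -> "cgevsl" -> "cg" -> "im" -> "mi"
  "rwebpkurda" -> "qvdaojtqcz" -> "qv" -> "wb" -> "bw"
  "cyfghyrjakb" -> "bxefgxqizja" -> "bx" -> "hd" -> "dh"
  "zyxjmlgp" -> "yxwilkfo" -> "yx" -> "ed" -> "de"
  "wmuze" -> "vltyd" -> "vl" -> "br" -> "rb"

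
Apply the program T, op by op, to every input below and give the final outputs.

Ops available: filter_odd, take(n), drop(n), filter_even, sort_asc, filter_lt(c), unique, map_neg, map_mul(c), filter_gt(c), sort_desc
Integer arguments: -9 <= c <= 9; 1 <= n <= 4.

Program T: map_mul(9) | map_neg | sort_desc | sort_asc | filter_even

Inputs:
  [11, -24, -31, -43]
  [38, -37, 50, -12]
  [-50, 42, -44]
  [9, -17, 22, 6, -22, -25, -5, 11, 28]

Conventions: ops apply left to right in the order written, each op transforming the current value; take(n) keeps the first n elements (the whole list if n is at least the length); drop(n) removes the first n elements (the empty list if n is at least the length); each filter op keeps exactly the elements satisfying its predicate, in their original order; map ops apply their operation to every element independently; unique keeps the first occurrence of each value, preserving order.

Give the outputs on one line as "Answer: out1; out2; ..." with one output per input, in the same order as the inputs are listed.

[216]; [-450, -342, 108]; [-378, 396, 450]; [-252, -198, -54, 198]

Execution, op by op:
  [11, -24, -31, -43] -> [99, -216, -279, -387] -> [-99, 216, 279, 387] -> [387, 279, 216, -99] -> [-99, 216, 279, 387] -> [216]
  [38, -37, 50, -12] -> [342, -333, 450, -108] -> [-342, 333, -450, 108] -> [333, 108, -342, -450] -> [-450, -342, 108, 333] -> [-450, -342, 108]
  [-50, 42, -44] -> [-450, 378, -396] -> [450, -378, 396] -> [450, 396, -378] -> [-378, 396, 450] -> [-378, 396, 450]
  [9, -17, 22, 6, -22, -25, -5, 11, 28] -> [81, -153, 198, 54, -198, -225, -45, 99, 252] -> [-81, 153, -198, -54, 198, 225, 45, -99, -252] -> [225, 198, 153, 45, -54, -81, -99, -198, -252] -> [-252, -198, -99, -81, -54, 45, 153, 198, 225] -> [-252, -198, -54, 198]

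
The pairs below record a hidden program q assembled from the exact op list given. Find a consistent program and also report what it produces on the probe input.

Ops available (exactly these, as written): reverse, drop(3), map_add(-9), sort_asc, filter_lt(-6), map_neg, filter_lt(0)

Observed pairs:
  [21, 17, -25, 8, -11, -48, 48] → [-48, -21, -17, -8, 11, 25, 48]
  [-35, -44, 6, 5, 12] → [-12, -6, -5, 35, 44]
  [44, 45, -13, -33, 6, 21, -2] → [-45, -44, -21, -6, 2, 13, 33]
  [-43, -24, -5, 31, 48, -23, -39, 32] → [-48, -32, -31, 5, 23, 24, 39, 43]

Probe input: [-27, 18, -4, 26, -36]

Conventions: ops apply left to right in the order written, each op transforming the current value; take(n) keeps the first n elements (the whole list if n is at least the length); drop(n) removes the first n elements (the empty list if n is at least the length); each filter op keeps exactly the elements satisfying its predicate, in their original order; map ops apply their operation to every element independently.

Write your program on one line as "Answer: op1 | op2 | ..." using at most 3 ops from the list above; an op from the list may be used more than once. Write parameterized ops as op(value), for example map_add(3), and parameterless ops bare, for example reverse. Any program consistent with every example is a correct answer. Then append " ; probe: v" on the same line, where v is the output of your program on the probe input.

sort_asc | map_neg | reverse ; probe: [-26, -18, 4, 27, 36]

Check, running the answer program on each example:
  [21, 17, -25, 8, -11, -48, 48] -> [-48, -25, -11, 8, 17, 21, 48] -> [48, 25, 11, -8, -17, -21, -48] -> [-48, -21, -17, -8, 11, 25, 48]
  [-35, -44, 6, 5, 12] -> [-44, -35, 5, 6, 12] -> [44, 35, -5, -6, -12] -> [-12, -6, -5, 35, 44]
  [44, 45, -13, -33, 6, 21, -2] -> [-33, -13, -2, 6, 21, 44, 45] -> [33, 13, 2, -6, -21, -44, -45] -> [-45, -44, -21, -6, 2, 13, 33]
  [-43, -24, -5, 31, 48, -23, -39, 32] -> [-43, -39, -24, -23, -5, 31, 32, 48] -> [43, 39, 24, 23, 5, -31, -32, -48] -> [-48, -32, -31, 5, 23, 24, 39, 43]
  probe: [-27, 18, -4, 26, -36] -> [-36, -27, -4, 18, 26] -> [36, 27, 4, -18, -26] -> [-26, -18, 4, 27, 36]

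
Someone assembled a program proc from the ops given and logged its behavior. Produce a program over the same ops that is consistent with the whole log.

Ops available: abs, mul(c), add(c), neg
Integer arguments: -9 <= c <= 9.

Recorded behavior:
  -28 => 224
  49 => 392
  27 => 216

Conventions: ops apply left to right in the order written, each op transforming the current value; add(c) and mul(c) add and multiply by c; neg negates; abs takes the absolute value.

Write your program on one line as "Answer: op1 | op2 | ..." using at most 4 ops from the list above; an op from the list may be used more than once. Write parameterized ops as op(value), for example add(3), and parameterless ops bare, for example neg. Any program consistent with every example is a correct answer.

neg | mul(8) | abs

Check, running the answer program on each example:
  -28 -> 28 -> 224 -> 224
  49 -> -49 -> -392 -> 392
  27 -> -27 -> -216 -> 216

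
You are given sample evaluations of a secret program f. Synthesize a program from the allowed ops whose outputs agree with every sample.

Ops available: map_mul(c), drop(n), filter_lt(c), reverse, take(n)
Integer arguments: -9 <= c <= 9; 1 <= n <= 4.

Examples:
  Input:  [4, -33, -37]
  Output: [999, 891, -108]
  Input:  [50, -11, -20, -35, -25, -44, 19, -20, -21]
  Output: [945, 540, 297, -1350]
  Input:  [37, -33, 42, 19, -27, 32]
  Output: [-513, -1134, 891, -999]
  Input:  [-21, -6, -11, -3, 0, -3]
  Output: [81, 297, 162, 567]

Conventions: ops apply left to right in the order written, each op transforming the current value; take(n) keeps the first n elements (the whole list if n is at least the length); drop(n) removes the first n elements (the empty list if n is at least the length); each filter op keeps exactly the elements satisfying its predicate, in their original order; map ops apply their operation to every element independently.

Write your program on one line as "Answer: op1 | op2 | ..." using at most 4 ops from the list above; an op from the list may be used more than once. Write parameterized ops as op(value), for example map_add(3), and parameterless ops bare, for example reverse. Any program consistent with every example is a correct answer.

take(4) | map_mul(-9) | reverse | map_mul(3)

Check, running the answer program on each example:
  [4, -33, -37] -> [4, -33, -37] -> [-36, 297, 333] -> [333, 297, -36] -> [999, 891, -108]
  [50, -11, -20, -35, -25, -44, 19, -20, -21] -> [50, -11, -20, -35] -> [-450, 99, 180, 315] -> [315, 180, 99, -450] -> [945, 540, 297, -1350]
  [37, -33, 42, 19, -27, 32] -> [37, -33, 42, 19] -> [-333, 297, -378, -171] -> [-171, -378, 297, -333] -> [-513, -1134, 891, -999]
  [-21, -6, -11, -3, 0, -3] -> [-21, -6, -11, -3] -> [189, 54, 99, 27] -> [27, 99, 54, 189] -> [81, 297, 162, 567]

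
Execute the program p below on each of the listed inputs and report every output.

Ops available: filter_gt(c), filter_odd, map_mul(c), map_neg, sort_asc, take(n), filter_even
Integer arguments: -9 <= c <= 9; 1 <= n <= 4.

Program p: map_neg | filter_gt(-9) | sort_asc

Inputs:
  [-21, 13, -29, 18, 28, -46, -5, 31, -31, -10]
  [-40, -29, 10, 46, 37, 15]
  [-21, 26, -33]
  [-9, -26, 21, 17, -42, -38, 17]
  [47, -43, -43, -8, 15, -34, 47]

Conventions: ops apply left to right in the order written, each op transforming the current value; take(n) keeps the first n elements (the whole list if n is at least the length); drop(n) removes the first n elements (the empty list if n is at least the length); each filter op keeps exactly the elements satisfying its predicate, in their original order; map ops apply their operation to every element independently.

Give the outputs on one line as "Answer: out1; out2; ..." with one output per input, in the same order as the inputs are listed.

[5, 10, 21, 29, 31, 46]; [29, 40]; [21, 33]; [9, 26, 38, 42]; [8, 34, 43, 43]

Execution, op by op:
  [-21, 13, -29, 18, 28, -46, -5, 31, -31, -10] -> [21, -13, 29, -18, -28, 46, 5, -31, 31, 10] -> [21, 29, 46, 5, 31, 10] -> [5, 10, 21, 29, 31, 46]
  [-40, -29, 10, 46, 37, 15] -> [40, 29, -10, -46, -37, -15] -> [40, 29] -> [29, 40]
  [-21, 26, -33] -> [21, -26, 33] -> [21, 33] -> [21, 33]
  [-9, -26, 21, 17, -42, -38, 17] -> [9, 26, -21, -17, 42, 38, -17] -> [9, 26, 42, 38] -> [9, 26, 38, 42]
  [47, -43, -43, -8, 15, -34, 47] -> [-47, 43, 43, 8, -15, 34, -47] -> [43, 43, 8, 34] -> [8, 34, 43, 43]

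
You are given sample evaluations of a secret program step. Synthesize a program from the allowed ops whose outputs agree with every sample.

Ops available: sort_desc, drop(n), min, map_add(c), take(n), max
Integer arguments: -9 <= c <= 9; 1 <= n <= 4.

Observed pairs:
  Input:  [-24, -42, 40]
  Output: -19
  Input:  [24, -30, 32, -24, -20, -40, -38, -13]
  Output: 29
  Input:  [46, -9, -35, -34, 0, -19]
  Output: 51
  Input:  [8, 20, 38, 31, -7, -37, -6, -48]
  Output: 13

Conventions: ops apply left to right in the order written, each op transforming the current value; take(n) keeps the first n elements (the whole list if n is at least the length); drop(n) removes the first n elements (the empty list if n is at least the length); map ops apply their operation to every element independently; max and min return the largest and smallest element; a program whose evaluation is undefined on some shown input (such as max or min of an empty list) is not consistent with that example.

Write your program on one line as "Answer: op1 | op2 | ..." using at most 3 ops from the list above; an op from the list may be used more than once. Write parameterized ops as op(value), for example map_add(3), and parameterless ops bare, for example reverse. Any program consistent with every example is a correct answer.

take(1) | map_add(5) | min

Check, running the answer program on each example:
  [-24, -42, 40] -> [-24] -> [-19] -> -19
  [24, -30, 32, -24, -20, -40, -38, -13] -> [24] -> [29] -> 29
  [46, -9, -35, -34, 0, -19] -> [46] -> [51] -> 51
  [8, 20, 38, 31, -7, -37, -6, -48] -> [8] -> [13] -> 13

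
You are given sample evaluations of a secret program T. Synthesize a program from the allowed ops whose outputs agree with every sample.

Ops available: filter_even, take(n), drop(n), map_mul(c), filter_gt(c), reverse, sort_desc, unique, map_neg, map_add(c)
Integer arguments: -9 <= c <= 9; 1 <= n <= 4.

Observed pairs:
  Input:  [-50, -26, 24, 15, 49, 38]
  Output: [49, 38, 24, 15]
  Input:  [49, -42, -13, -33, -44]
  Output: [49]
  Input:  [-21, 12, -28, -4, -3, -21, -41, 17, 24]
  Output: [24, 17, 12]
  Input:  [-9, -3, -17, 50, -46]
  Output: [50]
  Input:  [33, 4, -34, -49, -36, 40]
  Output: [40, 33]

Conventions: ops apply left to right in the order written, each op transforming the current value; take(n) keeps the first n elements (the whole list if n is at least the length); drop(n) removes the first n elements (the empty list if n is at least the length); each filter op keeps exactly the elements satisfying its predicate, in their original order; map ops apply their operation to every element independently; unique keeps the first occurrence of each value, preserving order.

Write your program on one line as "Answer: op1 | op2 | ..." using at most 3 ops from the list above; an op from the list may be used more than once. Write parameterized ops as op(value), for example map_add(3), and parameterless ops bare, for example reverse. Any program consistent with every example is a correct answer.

filter_gt(5) | sort_desc

Check, running the answer program on each example:
  [-50, -26, 24, 15, 49, 38] -> [24, 15, 49, 38] -> [49, 38, 24, 15]
  [49, -42, -13, -33, -44] -> [49] -> [49]
  [-21, 12, -28, -4, -3, -21, -41, 17, 24] -> [12, 17, 24] -> [24, 17, 12]
  [-9, -3, -17, 50, -46] -> [50] -> [50]
  [33, 4, -34, -49, -36, 40] -> [33, 40] -> [40, 33]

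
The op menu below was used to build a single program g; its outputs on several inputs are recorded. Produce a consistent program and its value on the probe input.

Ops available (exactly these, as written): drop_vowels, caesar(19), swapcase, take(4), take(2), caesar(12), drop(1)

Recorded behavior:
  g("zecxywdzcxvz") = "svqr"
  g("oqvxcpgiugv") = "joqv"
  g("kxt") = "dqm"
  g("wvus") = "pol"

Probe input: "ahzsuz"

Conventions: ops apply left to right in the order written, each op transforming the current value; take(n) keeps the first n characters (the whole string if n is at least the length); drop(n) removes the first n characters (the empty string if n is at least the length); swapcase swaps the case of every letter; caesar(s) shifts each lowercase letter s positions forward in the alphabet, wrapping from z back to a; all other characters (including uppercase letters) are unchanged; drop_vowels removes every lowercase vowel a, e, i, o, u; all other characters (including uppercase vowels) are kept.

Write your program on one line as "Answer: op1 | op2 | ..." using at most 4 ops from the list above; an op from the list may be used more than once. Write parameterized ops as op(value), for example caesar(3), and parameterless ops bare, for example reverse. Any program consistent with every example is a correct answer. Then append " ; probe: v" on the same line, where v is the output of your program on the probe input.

drop_vowels | caesar(19) | take(4) ; probe: "asls"

Check, running the answer program on each example:
  "zecxywdzcxvz" -> "zcxywdzcxvz" -> "svqrpwsvqos" -> "svqr"
  "oqvxcpgiugv" -> "qvxcpggv" -> "joqvizzo" -> "joqv"
  "kxt" -> "kxt" -> "dqm" -> "dqm"
  "wvus" -> "wvs" -> "pol" -> "pol"
  probe: "ahzsuz" -> "hzsz" -> "asls" -> "asls"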